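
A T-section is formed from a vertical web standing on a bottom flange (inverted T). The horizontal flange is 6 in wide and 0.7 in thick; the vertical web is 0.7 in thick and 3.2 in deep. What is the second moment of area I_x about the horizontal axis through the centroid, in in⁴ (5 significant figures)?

I_x ≈ 7.6379 in⁴

Decompose the section into non-overlapping parts with the origin at the bottom-left of its bounding rectangle.
Flange: 6 × 0.7, A = 4.2 in², y = 0.35 in, Ī = 0.1715 in⁴.
Web: 0.7 × 3.2, A = 2.24 in², y = 2.3 in, Ī = 1.911467 in⁴.
Centroid: ȳ = ΣA·y / ΣA = 1.028261 in.
Transfer each piece to the horizontal axis through the centroid using Ī + A·d² with d = y − 1.028261:
  flange: d = -0.6782609 in → contributes +2.103659 in⁴
  web: d = 1.271739 in → contributes +5.534264 in⁴
Total I = 7.637923 in⁴.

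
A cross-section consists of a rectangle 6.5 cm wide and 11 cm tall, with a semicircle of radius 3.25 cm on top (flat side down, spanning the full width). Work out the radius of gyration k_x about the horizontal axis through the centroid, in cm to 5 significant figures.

k_x ≈ 3.9443 cm

Split into non-overlapping primitives; take the origin at the lower-left of the bounding box.
Rectangular body: 6.5 × 11, A = 71.5 cm², y = 5.5 cm, Ī = 720.9583 cm⁴.
Semicircular cap: semicircle r = 3.25, A = 16.59154 cm², y = 12.37934 cm, Ī = 12.24519 cm⁴.
Centroid: ȳ = ΣA·y / ΣA = 6.795685 cm.
Transfer each piece to the horizontal axis through the centroid using Ī + A·d² with d = y − 6.795685:
  rectangular body: d = -1.295685 cm → contributes +840.9925 cm⁴
  semicircular cap: d = 5.583658 cm → contributes +529.5234 cm⁴
Total I = 1370.516 cm⁴.
Radius of gyration: k = √(I/A) = √(1370.516 / 88.09154) = 3.944346 cm.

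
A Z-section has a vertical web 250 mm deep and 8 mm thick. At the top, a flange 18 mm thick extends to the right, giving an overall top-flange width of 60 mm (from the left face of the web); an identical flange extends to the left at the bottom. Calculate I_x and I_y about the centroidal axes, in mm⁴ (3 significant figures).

I_x ≈ 3.57 × 10⁷ mm⁴, I_y ≈ 2.12 × 10⁶ mm⁴

Break the section into simple shapes (no overlaps), measuring from the bottom-left corner of the bounding box.
Web: 8 × 250, A = 2 000 mm², y = 125 mm, Ī = 10 416 667 mm⁴.
Top flange (beyond web): 52 × 18, A = 936 mm², y = 241 mm, Ī = 25 272 mm⁴.
Bottom flange (beyond web): 52 × 18, A = 936 mm², y = 9 mm, Ī = 25 272 mm⁴.
Centroid: ȳ = ΣA·y / ΣA = 125 mm.
Transfer each piece to the centroidal x-axis using Ī + A·d² with d = y − 125:
  web: d = 0 mm → contributes +10 416 667 mm⁴
  top flange (beyond web): d = 116 mm → contributes +12 620 088 mm⁴
  bottom flange (beyond web): d = -116 mm → contributes +12 620 088 mm⁴
Total I = 35 656 843 mm⁴.
For the y-axis: x̄ = 56 mm.
Repeating about the centroidal y-axis gives I_y = 2 117 291 mm⁴.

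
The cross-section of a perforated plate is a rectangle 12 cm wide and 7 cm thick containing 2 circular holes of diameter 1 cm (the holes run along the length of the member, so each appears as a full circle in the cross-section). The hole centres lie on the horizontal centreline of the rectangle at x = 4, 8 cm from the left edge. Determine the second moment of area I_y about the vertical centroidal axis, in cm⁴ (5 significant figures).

I_y ≈ 1001.6 cm⁴

Break the section into simple shapes (no overlaps), measuring from the bottom-left corner of the bounding box.
Plate: 12 × 7, A = 84 cm², x = 6 cm, Ī = 1 008 cm⁴.
Hole 1 (subtracted): ⌀1, A = 0.7853982 cm², x = 4 cm, Ī = 0.04908739 cm⁴.
Hole 2 (subtracted): ⌀1, A = 0.7853982 cm², x = 8 cm, Ī = 0.04908739 cm⁴.
By symmetry the centroid is at mid-width, x̄ = 6 cm.
Transfer each piece to the vertical centroidal axis using Ī + A·d² with d = x − 6:
  plate: d = 0 cm → contributes +1 008 cm⁴
  hole 1: d = -2 cm → contributes −3.19068 cm⁴
  hole 2: d = 2 cm → contributes −3.19068 cm⁴
Total I = 1001.619 cm⁴.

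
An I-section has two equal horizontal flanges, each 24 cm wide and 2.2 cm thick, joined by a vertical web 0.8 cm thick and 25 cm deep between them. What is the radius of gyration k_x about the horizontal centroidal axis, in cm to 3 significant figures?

k_x ≈ 12.8 cm

Treat the section as a set of non-overlapping primitives; coordinates are from the bounding-box lower-left.
Bottom flange: 24 × 2.2, A = 52.8 cm², y = 1.1 cm, Ī = 21.296 cm⁴.
Web: 0.8 × 25, A = 20 cm², y = 14.7 cm, Ī = 1041.7 cm⁴.
Top flange: 24 × 2.2, A = 52.8 cm², y = 28.3 cm, Ī = 21.296 cm⁴.
By symmetry the centroid is at mid-height, ȳ = 14.7 cm.
Transfer each piece to the horizontal centroidal axis using Ī + A·d² with d = y − 14.7:
  bottom flange: d = -13.6 cm → contributes +9787.2 cm⁴
  web: d = 0 cm → contributes +1041.7 cm⁴
  top flange: d = 13.6 cm → contributes +9787.2 cm⁴
Total I = 20 616 cm⁴.
Radius of gyration: k = √(I/A) = √(20 616 / 125.6) = 12.812 cm.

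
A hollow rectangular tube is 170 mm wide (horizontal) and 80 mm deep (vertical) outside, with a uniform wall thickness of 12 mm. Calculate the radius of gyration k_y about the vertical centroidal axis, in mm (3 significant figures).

k_y ≈ 58.0 mm

Split into non-overlapping primitives; take the origin at the lower-left of the bounding box.
Outer rectangle: 170 × 80, A = 13 600 mm², x = 85 mm, Ī = 32 753 333 mm⁴.
Inner void (subtracted): 146 × 56, A = 8 176 mm², x = 85 mm, Ī = 14 523 301 mm⁴.
By symmetry the centroid is at mid-width, x̄ = 85 mm.
All pieces are centred on the vertical centroidal axis, so I = ΣĪ (holes subtracted) = 18 230 032 mm⁴.
Radius of gyration: k = √(I/A) = √(18 230 032 / 5 424) = 57.974 mm.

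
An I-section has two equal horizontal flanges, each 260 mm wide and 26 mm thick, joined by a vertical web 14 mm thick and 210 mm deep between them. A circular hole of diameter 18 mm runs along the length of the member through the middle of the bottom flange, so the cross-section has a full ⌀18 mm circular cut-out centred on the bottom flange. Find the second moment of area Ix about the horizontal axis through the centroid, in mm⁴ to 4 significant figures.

Split into non-overlapping primitives; take the origin at the lower-left of the bounding box.
Bottom flange: 260 × 26, A = 6 760 mm², y = 13 mm, Ī = 380 813 mm⁴.
Web: 14 × 210, A = 2 940 mm², y = 131 mm, Ī = 10 804 500 mm⁴.
Top flange: 260 × 26, A = 6 760 mm², y = 249 mm, Ī = 380 813 mm⁴.
Hole (subtracted): ⌀18, A = 254.469 mm², y = 13 mm, Ī = 5 153 mm⁴.
Centroid: ȳ = ΣA·y / ΣA = 132.853 mm.
Transfer each piece to the horizontal axis through the centroid using Ī + A·d² with d = y − 132.853:
  bottom flange: d = -119.853 mm → contributes +97 486 316 mm⁴
  web: d = -1.85291 mm → contributes +10 814 594 mm⁴
  top flange: d = 116.147 mm → contributes +91 574 208 mm⁴
  hole: d = -119.853 mm → contributes −3 660 529 mm⁴
Total I = 196 214 589 mm⁴.

Ix ≈ 1.962 × 10⁸ mm⁴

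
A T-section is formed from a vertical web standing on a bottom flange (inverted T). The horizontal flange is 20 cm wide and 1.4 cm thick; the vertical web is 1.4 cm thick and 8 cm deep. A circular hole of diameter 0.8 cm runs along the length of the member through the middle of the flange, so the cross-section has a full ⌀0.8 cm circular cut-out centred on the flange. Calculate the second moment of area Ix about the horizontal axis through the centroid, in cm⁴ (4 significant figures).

Split into non-overlapping primitives; take the origin at the lower-left of the bounding box.
Flange: 20 × 1.4, A = 28 cm², y = 0.7 cm, Ī = 4.57333 cm⁴.
Web: 1.4 × 8, A = 11.2 cm², y = 5.4 cm, Ī = 59.7333 cm⁴.
Hole (subtracted): ⌀0.8, A = 0.502655 cm², y = 0.7 cm, Ī = 0.0201062 cm⁴.
Centroid: ȳ = ΣA·y / ΣA = 2.0603 cm.
Transfer each piece to the horizontal axis through the centroid using Ī + A·d² with d = y − 2.0603:
  flange: d = -1.3603 cm → contributes +56.385 cm⁴
  web: d = 3.3397 cm → contributes +184.654 cm⁴
  hole: d = -1.3603 cm → contributes −0.950227 cm⁴
Total I = 240.088 cm⁴.

Ix ≈ 240.1 cm⁴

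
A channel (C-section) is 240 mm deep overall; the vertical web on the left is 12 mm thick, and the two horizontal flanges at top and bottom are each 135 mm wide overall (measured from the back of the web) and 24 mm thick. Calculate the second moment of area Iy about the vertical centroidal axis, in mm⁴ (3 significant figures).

Iy ≈ 1.63 × 10⁷ mm⁴

Treat the section as a set of non-overlapping primitives; coordinates are from the bounding-box lower-left.
Web: 12 × 240, A = 2 880 mm², x = 6 mm, Ī = 34 560 mm⁴.
Top flange (beyond web): 123 × 24, A = 2 952 mm², x = 73.5 mm, Ī = 3 721 734 mm⁴.
Bottom flange (beyond web): 123 × 24, A = 2 952 mm², x = 73.5 mm, Ī = 3 721 734 mm⁴.
Centroid: x̄ = ΣA·x / ΣA = 51.369 mm.
Transfer each piece to the vertical centroidal axis using Ī + A·d² with d = x − 51.369:
  web: d = -45.369 mm → contributes +5 962 558 mm⁴
  top flange (beyond web): d = 22.131 mm → contributes +5 167 587 mm⁴
  bottom flange (beyond web): d = 22.131 mm → contributes +5 167 587 mm⁴
Total I = 16 297 733 mm⁴.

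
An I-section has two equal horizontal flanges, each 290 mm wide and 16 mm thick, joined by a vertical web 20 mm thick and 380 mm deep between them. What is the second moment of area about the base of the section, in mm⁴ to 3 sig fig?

I_base ≈ 1.17 × 10⁹ mm⁴

Split into non-overlapping primitives; take the origin at the lower-left of the bounding box.
Bottom flange: 290 × 16, A = 4 640 mm², y = 8 mm, Ī = 98 987 mm⁴.
Web: 20 × 380, A = 7 600 mm², y = 206 mm, Ī = 91 453 333 mm⁴.
Top flange: 290 × 16, A = 4 640 mm², y = 404 mm, Ī = 98 987 mm⁴.
Transfer each piece to the bottom edge using Ī + A·d² with d = y − 0:
  bottom flange: d = 8 mm → contributes +395 947 mm⁴
  web: d = 206 mm → contributes +413 966 933 mm⁴
  top flange: d = 404 mm → contributes +757 421 227 mm⁴
Total I = 1 171 784 107 mm⁴.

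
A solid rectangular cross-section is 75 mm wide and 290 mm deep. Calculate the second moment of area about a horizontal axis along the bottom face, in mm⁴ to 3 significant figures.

The section: 75 × 290, A = 21 750 mm², y = 145 mm, Ī = 152 431 250 mm⁴.
Transfer it to a horizontal axis along the bottom face using Ī + A·d² with d = y − 0:
  the section: d = 145 mm → contributes +609 725 000 mm⁴
Total I = 609 725 000 mm⁴.

I_base ≈ 6.10 × 10⁸ mm⁴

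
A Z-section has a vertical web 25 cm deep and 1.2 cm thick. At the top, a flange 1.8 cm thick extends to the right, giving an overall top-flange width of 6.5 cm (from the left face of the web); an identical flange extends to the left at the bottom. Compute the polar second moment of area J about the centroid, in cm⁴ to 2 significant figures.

Split into non-overlapping primitives; take the origin at the lower-left of the bounding box.
Web: 1.2 × 25, A = 30 cm², y = 12.5 cm, Ī = 1 563 cm⁴.
Top flange (beyond web): 5.3 × 1.8, A = 9.54 cm², y = 24.1 cm, Ī = 2.576 cm⁴.
Bottom flange (beyond web): 5.3 × 1.8, A = 9.54 cm², y = 0.9 cm, Ī = 2.576 cm⁴.
Centroid: ȳ = ΣA·y / ΣA = 12.5 cm.
Transfer each piece to the centroidal x-axis using Ī + A·d² with d = y − 12.5:
  web: d = 0 cm → contributes +1 563 cm⁴
  top flange (beyond web): d = 11.6 cm → contributes +1 286 cm⁴
  bottom flange (beyond web): d = -11.6 cm → contributes +1 286 cm⁴
Total I = 4 135 cm⁴.
For the y-axis: x̄ = 5.9 cm.
Repeating about the centroidal y-axis gives I_y = 249.8 cm⁴.
Polar second moment: J = I_x + I_y = 4 385 cm⁴.

J ≈ 4400 cm⁴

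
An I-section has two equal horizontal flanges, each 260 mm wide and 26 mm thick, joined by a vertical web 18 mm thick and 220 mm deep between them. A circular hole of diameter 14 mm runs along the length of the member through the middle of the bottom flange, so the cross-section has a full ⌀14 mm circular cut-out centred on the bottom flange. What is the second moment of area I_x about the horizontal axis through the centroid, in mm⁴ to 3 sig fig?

I_x ≈ 2.19 × 10⁸ mm⁴

Decompose the section into non-overlapping parts with the origin at the bottom-left of its bounding rectangle.
Bottom flange: 260 × 26, A = 6 760 mm², y = 13 mm, Ī = 380 813 mm⁴.
Web: 18 × 220, A = 3 960 mm², y = 136 mm, Ī = 15 972 000 mm⁴.
Top flange: 260 × 26, A = 6 760 mm², y = 259 mm, Ī = 380 813 mm⁴.
Hole (subtracted): ⌀14, A = 153.94 mm², y = 13 mm, Ī = 1885.7 mm⁴.
Centroid: ȳ = ΣA·y / ΣA = 137.09 mm.
Transfer each piece to the horizontal axis through the centroid using Ī + A·d² with d = y − 137.09:
  bottom flange: d = -124.09 mm → contributes +104 478 253 mm⁴
  web: d = -1.0928 mm → contributes +15 976 729 mm⁴
  top flange: d = 121.91 mm → contributes +100 843 600 mm⁴
  hole: d = -124.09 mm → contributes −2 372 382 mm⁴
Total I = 218 926 200 mm⁴.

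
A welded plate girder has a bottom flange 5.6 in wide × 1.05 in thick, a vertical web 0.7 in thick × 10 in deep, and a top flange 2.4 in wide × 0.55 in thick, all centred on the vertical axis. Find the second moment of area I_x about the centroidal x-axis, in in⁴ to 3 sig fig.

I_x ≈ 229 in⁴

Break the section into simple shapes (no overlaps), measuring from the bottom-left corner of the bounding box.
Bottom plate: 5.6 × 1.05, A = 5.88 in², y = 0.525 in, Ī = 0.54023 in⁴.
Web plate: 0.7 × 10, A = 7 in², y = 6.05 in, Ī = 58.333 in⁴.
Top plate: 2.4 × 0.55, A = 1.32 in², y = 11.325 in, Ī = 0.033275 in⁴.
Centroid: ȳ = ΣA·y / ΣA = 4.2525 in.
Transfer each piece to the centroidal x-axis using Ī + A·d² with d = y − 4.2525:
  bottom plate: d = -3.7275 in → contributes +82.24 in⁴
  web plate: d = 1.7975 in → contributes +80.949 in⁴
  top plate: d = 7.0725 in → contributes +66.059 in⁴
Total I = 229.25 in⁴.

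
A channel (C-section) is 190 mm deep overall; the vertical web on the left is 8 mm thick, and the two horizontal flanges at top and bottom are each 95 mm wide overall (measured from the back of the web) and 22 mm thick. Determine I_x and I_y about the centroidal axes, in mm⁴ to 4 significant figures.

Treat the section as a set of non-overlapping primitives; coordinates are from the bounding-box lower-left.
Web: 8 × 190, A = 1 520 mm², y = 95 mm, Ī = 4 572 667 mm⁴.
Top flange (beyond web): 87 × 22, A = 1 914 mm², y = 179 mm, Ī = 77 198 mm⁴.
Bottom flange (beyond web): 87 × 22, A = 1 914 mm², y = 11 mm, Ī = 77 198 mm⁴.
By symmetry the centroid is at mid-height, ȳ = 95 mm.
Transfer each piece to the centroidal x-axis using Ī + A·d² with d = y − 95:
  web: d = 0 mm → contributes +4 572 667 mm⁴
  top flange (beyond web): d = 84 mm → contributes +13 582 382 mm⁴
  bottom flange (beyond web): d = -84 mm → contributes +13 582 382 mm⁴
Total I = 31 737 431 mm⁴.
For the y-axis: x̄ = 37.9996 mm.
Repeating about the centroidal y-axis gives I_y = 4 877 391 mm⁴.

I_x ≈ 3.174 × 10⁷ mm⁴, I_y ≈ 4.877 × 10⁶ mm⁴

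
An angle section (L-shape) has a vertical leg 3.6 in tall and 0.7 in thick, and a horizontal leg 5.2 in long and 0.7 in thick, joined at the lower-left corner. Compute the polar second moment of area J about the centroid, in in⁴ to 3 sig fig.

Treat the section as a set of non-overlapping primitives; coordinates are from the bounding-box lower-left.
Vertical leg: 0.7 × 3.6, A = 2.52 in², y = 1.8 in, Ī = 2.7216 in⁴.
Horizontal leg (remainder): 4.5 × 0.7, A = 3.15 in², y = 0.35 in, Ī = 0.12863 in⁴.
Centroid: ȳ = ΣA·y / ΣA = 0.99444 in.
Transfer each piece to the centroidal x-axis using Ī + A·d² with d = y − 0.99444:
  vertical leg: d = 0.80556 in → contributes +4.3569 in⁴
  horizontal leg (remainder): d = -0.64444 in → contributes +1.4368 in⁴
Total I = 5.7937 in⁴.
For the y-axis: x̄ = 1.7944 in.
Repeating about the centroidal y-axis gives I_y = 14.883 in⁴.
Polar second moment: J = I_x + I_y = 20.676 in⁴.

J ≈ 20.7 in⁴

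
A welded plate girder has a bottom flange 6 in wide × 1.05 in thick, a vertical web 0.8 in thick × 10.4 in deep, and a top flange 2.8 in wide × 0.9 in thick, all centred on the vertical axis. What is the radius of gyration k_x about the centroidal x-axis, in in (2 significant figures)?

k_x ≈ 4.4 in

Decompose the section into non-overlapping parts with the origin at the bottom-left of its bounding rectangle.
Bottom plate: 6 × 1.05, A = 6.3 in², y = 0.525 in, Ī = 0.5788 in⁴.
Web plate: 0.8 × 10.4, A = 8.32 in², y = 6.25 in, Ī = 74.99 in⁴.
Top plate: 2.8 × 0.9, A = 2.52 in², y = 11.9 in, Ī = 0.1701 in⁴.
Centroid: ȳ = ΣA·y / ΣA = 4.976 in.
Transfer each piece to the centroidal x-axis using Ī + A·d² with d = y − 4.976:
  bottom plate: d = -4.451 in → contributes +125.4 in⁴
  web plate: d = 1.274 in → contributes +88.49 in⁴
  top plate: d = 6.924 in → contributes +121 in⁴
Total I = 334.9 in⁴.
Radius of gyration: k = √(I/A) = √(334.9 / 17.14) = 4.42 in.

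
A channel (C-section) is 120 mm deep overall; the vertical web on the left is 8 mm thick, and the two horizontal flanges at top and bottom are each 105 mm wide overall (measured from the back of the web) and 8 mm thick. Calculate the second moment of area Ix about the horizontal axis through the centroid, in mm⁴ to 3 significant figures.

Treat the section as a set of non-overlapping primitives; coordinates are from the bounding-box lower-left.
Web: 8 × 120, A = 960 mm², y = 60 mm, Ī = 1 152 000 mm⁴.
Top flange (beyond web): 97 × 8, A = 776 mm², y = 116 mm, Ī = 4138.7 mm⁴.
Bottom flange (beyond web): 97 × 8, A = 776 mm², y = 4 mm, Ī = 4138.7 mm⁴.
By symmetry the centroid is at mid-height, ȳ = 60 mm.
Transfer each piece to the horizontal axis through the centroid using Ī + A·d² with d = y − 60:
  web: d = 0 mm → contributes +1 152 000 mm⁴
  top flange (beyond web): d = 56 mm → contributes +2 437 675 mm⁴
  bottom flange (beyond web): d = -56 mm → contributes +2 437 675 mm⁴
Total I = 6 027 349 mm⁴.

Ix ≈ 6.03 × 10⁶ mm⁴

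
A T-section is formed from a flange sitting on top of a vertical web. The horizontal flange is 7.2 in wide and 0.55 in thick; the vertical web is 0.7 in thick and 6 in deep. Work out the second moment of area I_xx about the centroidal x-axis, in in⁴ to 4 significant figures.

Split into non-overlapping primitives; take the origin at the lower-left of the bounding box.
Flange: 7.2 × 0.55, A = 3.96 in², y = 6.275 in, Ī = 0.099825 in⁴.
Web: 0.7 × 6, A = 4.2 in², y = 3 in, Ī = 12.6 in⁴.
Centroid: ȳ = ΣA·y / ΣA = 4.58934 in.
Transfer each piece to the centroidal x-axis using Ī + A·d² with d = y − 4.58934:
  flange: d = 1.68566 in → contributes +11.352 in⁴
  web: d = -1.58934 in → contributes +23.2092 in⁴
Total I = 34.5612 in⁴.

I_xx ≈ 34.56 in⁴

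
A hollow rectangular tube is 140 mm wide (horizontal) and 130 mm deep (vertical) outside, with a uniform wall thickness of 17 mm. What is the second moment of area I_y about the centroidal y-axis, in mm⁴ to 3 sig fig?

Break the section into simple shapes (no overlaps), measuring from the bottom-left corner of the bounding box.
Outer rectangle: 140 × 130, A = 18 200 mm², x = 70 mm, Ī = 29 726 667 mm⁴.
Inner void (subtracted): 106 × 96, A = 10 176 mm², x = 70 mm, Ī = 9 528 128 mm⁴.
By symmetry the centroid is at mid-width, x̄ = 70 mm.
All pieces are centred on the centroidal y-axis, so I = ΣĪ (holes subtracted) = 20 198 539 mm⁴.

I_y ≈ 2.02 × 10⁷ mm⁴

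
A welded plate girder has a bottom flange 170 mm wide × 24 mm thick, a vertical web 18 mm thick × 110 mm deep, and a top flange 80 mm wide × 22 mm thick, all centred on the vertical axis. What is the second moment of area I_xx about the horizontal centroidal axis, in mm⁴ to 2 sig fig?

I_xx ≈ 2.5 × 10⁷ mm⁴

Treat the section as a set of non-overlapping primitives; coordinates are from the bounding-box lower-left.
Bottom plate: 170 × 24, A = 4 080 mm², y = 12 mm, Ī = 195 840 mm⁴.
Web plate: 18 × 110, A = 1 980 mm², y = 79 mm, Ī = 1 996 500 mm⁴.
Top plate: 80 × 22, A = 1 760 mm², y = 145 mm, Ī = 70 987 mm⁴.
Centroid: ȳ = ΣA·y / ΣA = 58.9 mm.
Transfer each piece to the horizontal centroidal axis using Ī + A·d² with d = y − 58.9:
  bottom plate: d = -46.9 mm → contributes +9 169 368 mm⁴
  web plate: d = 20.1 mm → contributes +2 796 623 mm⁴
  top plate: d = 86.1 mm → contributes +13 118 934 mm⁴
Total I = 25 084 925 mm⁴.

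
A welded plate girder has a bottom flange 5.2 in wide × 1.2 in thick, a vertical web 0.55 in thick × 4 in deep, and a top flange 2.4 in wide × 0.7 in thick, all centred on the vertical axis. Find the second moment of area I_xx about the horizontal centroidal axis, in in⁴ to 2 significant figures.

I_xx ≈ 40 in⁴

Split into non-overlapping primitives; take the origin at the lower-left of the bounding box.
Bottom plate: 5.2 × 1.2, A = 6.24 in², y = 0.6 in, Ī = 0.7488 in⁴.
Web plate: 0.55 × 4, A = 2.2 in², y = 3.2 in, Ī = 2.933 in⁴.
Top plate: 2.4 × 0.7, A = 1.68 in², y = 5.55 in, Ī = 0.0686 in⁴.
Centroid: ȳ = ΣA·y / ΣA = 1.987 in.
Transfer each piece to the horizontal centroidal axis using Ī + A·d² with d = y − 1.987:
  bottom plate: d = -1.387 in → contributes +12.75 in⁴
  web plate: d = 1.213 in → contributes +6.171 in⁴
  top plate: d = 3.563 in → contributes +21.4 in⁴
Total I = 40.32 in⁴.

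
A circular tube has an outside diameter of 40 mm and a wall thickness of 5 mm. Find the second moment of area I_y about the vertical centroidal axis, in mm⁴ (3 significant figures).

I_y ≈ 8.59 × 10⁴ mm⁴

Break the section into simple shapes (no overlaps), measuring from the bottom-left corner of the bounding box.
Outer circle: ⌀40, A = 1256.6 mm², x = 20 mm, Ī = 125 664 mm⁴.
Bore (subtracted): ⌀30, A = 706.86 mm², x = 20 mm, Ī = 39 761 mm⁴.
By symmetry the centroid is at mid-width, x̄ = 20 mm.
All pieces are centred on the vertical centroidal axis, so I = ΣĪ (holes subtracted) = 85 903 mm⁴.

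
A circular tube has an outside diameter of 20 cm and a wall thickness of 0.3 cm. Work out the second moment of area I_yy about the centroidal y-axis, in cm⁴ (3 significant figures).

I_yy ≈ 901 cm⁴

Decompose the section into non-overlapping parts with the origin at the bottom-left of its bounding rectangle.
Outer circle: ⌀20, A = 314.16 cm², x = 10 cm, Ī = 7 854 cm⁴.
Bore (subtracted): ⌀19.4, A = 295.59 cm², x = 10 cm, Ī = 6953.1 cm⁴.
By symmetry the centroid is at mid-width, x̄ = 10 cm.
All pieces are centred on the centroidal y-axis, so I = ΣĪ (holes subtracted) = 900.91 cm⁴.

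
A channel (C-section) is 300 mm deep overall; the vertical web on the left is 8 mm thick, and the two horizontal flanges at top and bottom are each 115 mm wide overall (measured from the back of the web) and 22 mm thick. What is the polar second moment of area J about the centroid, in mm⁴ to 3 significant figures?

J ≈ 1.19 × 10⁸ mm⁴

Break the section into simple shapes (no overlaps), measuring from the bottom-left corner of the bounding box.
Web: 8 × 300, A = 2 400 mm², y = 150 mm, Ī = 18 000 000 mm⁴.
Top flange (beyond web): 107 × 22, A = 2 354 mm², y = 289 mm, Ī = 94 945 mm⁴.
Bottom flange (beyond web): 107 × 22, A = 2 354 mm², y = 11 mm, Ī = 94 945 mm⁴.
By symmetry the centroid is at mid-height, ȳ = 150 mm.
Transfer each piece to the centroidal x-axis using Ī + A·d² with d = y − 150:
  web: d = 0 mm → contributes +18 000 000 mm⁴
  top flange (beyond web): d = 139 mm → contributes +45 576 579 mm⁴
  bottom flange (beyond web): d = -139 mm → contributes +45 576 579 mm⁴
Total I = 109 153 157 mm⁴.
For the y-axis: x̄ = 42.085 mm.
Repeating about the centroidal y-axis gives I_y = 9 760 390 mm⁴.
Polar second moment: J = I_x + I_y = 118 913 547 mm⁴.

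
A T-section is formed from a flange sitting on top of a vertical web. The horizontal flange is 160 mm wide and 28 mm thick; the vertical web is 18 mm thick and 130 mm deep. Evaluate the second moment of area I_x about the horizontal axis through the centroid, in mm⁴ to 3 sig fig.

Treat the section as a set of non-overlapping primitives; coordinates are from the bounding-box lower-left.
Flange: 160 × 28, A = 4 480 mm², y = 144 mm, Ī = 292 693 mm⁴.
Web: 18 × 130, A = 2 340 mm², y = 65 mm, Ī = 3 295 500 mm⁴.
Centroid: ȳ = ΣA·y / ΣA = 116.89 mm.
Transfer each piece to the horizontal axis through the centroid using Ī + A·d² with d = y − 116.89:
  flange: d = 27.106 mm → contributes +3 584 203 mm⁴
  web: d = -51.894 mm → contributes +9 597 194 mm⁴
Total I = 13 181 397 mm⁴.

I_x ≈ 1.32 × 10⁷ mm⁴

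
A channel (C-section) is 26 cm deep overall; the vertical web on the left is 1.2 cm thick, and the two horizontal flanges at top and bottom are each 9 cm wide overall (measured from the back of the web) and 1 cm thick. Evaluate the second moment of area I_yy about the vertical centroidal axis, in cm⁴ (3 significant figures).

I_yy ≈ 293 cm⁴

Split into non-overlapping primitives; take the origin at the lower-left of the bounding box.
Web: 1.2 × 26, A = 31.2 cm², x = 0.6 cm, Ī = 3.744 cm⁴.
Top flange (beyond web): 7.8 × 1, A = 7.8 cm², x = 5.1 cm, Ī = 39.546 cm⁴.
Bottom flange (beyond web): 7.8 × 1, A = 7.8 cm², x = 5.1 cm, Ī = 39.546 cm⁴.
Centroid: x̄ = ΣA·x / ΣA = 2.1 cm.
Transfer each piece to the vertical centroidal axis using Ī + A·d² with d = x − 2.1:
  web: d = -1.5 cm → contributes +73.944 cm⁴
  top flange (beyond web): d = 3 cm → contributes +109.75 cm⁴
  bottom flange (beyond web): d = 3 cm → contributes +109.75 cm⁴
Total I = 293.44 cm⁴.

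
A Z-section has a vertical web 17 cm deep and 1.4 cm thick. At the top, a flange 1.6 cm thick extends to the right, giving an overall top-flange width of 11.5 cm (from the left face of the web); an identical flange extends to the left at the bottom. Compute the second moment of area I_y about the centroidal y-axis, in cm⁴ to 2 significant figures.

Treat the section as a set of non-overlapping primitives; coordinates are from the bounding-box lower-left.
Web: 1.4 × 17, A = 23.8 cm², x = 10.8 cm, Ī = 3.887 cm⁴.
Top flange (beyond web): 10.1 × 1.6, A = 16.16 cm², x = 16.55 cm, Ī = 137.4 cm⁴.
Bottom flange (beyond web): 10.1 × 1.6, A = 16.16 cm², x = 5.05 cm, Ī = 137.4 cm⁴.
Centroid: x̄ = ΣA·x / ΣA = 10.8 cm.
Transfer each piece to the centroidal y-axis using Ī + A·d² with d = x − 10.8:
  web: d = 0 cm → contributes +3.887 cm⁴
  top flange (beyond web): d = 5.75 cm → contributes +671.7 cm⁴
  bottom flange (beyond web): d = -5.75 cm → contributes +671.7 cm⁴
Total I = 1 347 cm⁴.

I_y ≈ 1300 cm⁴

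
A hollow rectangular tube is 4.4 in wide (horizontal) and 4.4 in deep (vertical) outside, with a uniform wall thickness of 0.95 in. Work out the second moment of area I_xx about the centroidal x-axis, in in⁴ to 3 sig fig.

Break the section into simple shapes (no overlaps), measuring from the bottom-left corner of the bounding box.
Outer rectangle: 4.4 × 4.4, A = 19.36 in², y = 2.2 in, Ī = 31.234 in⁴.
Inner void (subtracted): 2.5 × 2.5, A = 6.25 in², y = 2.2 in, Ī = 3.2552 in⁴.
By symmetry the centroid is at mid-height, ȳ = 2.2 in.
All pieces are centred on the centroidal x-axis, so I = ΣĪ (holes subtracted) = 27.979 in⁴.

I_xx ≈ 28.0 in⁴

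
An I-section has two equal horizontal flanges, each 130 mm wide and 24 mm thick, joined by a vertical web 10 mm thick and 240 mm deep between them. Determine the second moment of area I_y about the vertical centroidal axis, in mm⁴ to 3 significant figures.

Break the section into simple shapes (no overlaps), measuring from the bottom-left corner of the bounding box.
Bottom flange: 130 × 24, A = 3 120 mm², x = 65 mm, Ī = 4 394 000 mm⁴.
Web: 10 × 240, A = 2 400 mm², x = 65 mm, Ī = 20 000 mm⁴.
Top flange: 130 × 24, A = 3 120 mm², x = 65 mm, Ī = 4 394 000 mm⁴.
By symmetry the centroid is at mid-width, x̄ = 65 mm.
All pieces are centred on the vertical centroidal axis, so I = ΣĪ = 8 808 000 mm⁴.

I_y ≈ 8.81 × 10⁶ mm⁴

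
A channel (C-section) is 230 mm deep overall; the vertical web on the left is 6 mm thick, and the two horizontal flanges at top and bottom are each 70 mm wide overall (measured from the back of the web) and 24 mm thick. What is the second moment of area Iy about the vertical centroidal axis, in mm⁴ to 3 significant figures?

Break the section into simple shapes (no overlaps), measuring from the bottom-left corner of the bounding box.
Web: 6 × 230, A = 1 380 mm², x = 3 mm, Ī = 4 140 mm⁴.
Top flange (beyond web): 64 × 24, A = 1 536 mm², x = 38 mm, Ī = 524 288 mm⁴.
Bottom flange (beyond web): 64 × 24, A = 1 536 mm², x = 38 mm, Ī = 524 288 mm⁴.
Centroid: x̄ = ΣA·x / ΣA = 27.151 mm.
Transfer each piece to the vertical centroidal axis using Ī + A·d² with d = x − 27.151:
  web: d = -24.151 mm → contributes +809 050 mm⁴
  top flange (beyond web): d = 10.849 mm → contributes +705 078 mm⁴
  bottom flange (beyond web): d = 10.849 mm → contributes +705 078 mm⁴
Total I = 2 219 207 mm⁴.

Iy ≈ 2.22 × 10⁶ mm⁴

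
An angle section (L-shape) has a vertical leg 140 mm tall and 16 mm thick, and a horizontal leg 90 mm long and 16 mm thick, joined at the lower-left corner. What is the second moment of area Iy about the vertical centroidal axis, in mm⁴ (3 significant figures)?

Iy ≈ 2.16 × 10⁶ mm⁴

Decompose the section into non-overlapping parts with the origin at the bottom-left of its bounding rectangle.
Vertical leg: 16 × 140, A = 2 240 mm², x = 8 mm, Ī = 47 787 mm⁴.
Horizontal leg (remainder): 74 × 16, A = 1 184 mm², x = 53 mm, Ī = 540 299 mm⁴.
Centroid: x̄ = ΣA·x / ΣA = 23.561 mm.
Transfer each piece to the vertical centroidal axis using Ī + A·d² with d = x − 23.561:
  vertical leg: d = -15.561 mm → contributes +590 173 mm⁴
  horizontal leg (remainder): d = 29.439 mm → contributes +1 566 435 mm⁴
Total I = 2 156 609 mm⁴.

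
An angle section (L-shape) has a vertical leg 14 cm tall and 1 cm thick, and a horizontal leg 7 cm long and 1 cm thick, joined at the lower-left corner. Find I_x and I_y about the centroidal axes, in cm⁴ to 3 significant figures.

I_x ≈ 407 cm⁴, I_y ≈ 70.6 cm⁴

Split into non-overlapping primitives; take the origin at the lower-left of the bounding box.
Vertical leg: 1 × 14, A = 14 cm², y = 7 cm, Ī = 228.67 cm⁴.
Horizontal leg (remainder): 6 × 1, A = 6 cm², y = 0.5 cm, Ī = 0.5 cm⁴.
Centroid: ȳ = ΣA·y / ΣA = 5.05 cm.
Transfer each piece to the centroidal x-axis using Ī + A·d² with d = y − 5.05:
  vertical leg: d = 1.95 cm → contributes +281.9 cm⁴
  horizontal leg (remainder): d = -4.55 cm → contributes +124.72 cm⁴
Total I = 406.62 cm⁴.
For the y-axis: x̄ = 1.55 cm.
Repeating about the centroidal y-axis gives I_y = 70.617 cm⁴.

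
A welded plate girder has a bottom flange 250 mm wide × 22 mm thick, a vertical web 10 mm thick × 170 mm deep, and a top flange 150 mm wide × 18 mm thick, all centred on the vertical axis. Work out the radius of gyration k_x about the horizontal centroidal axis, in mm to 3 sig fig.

Decompose the section into non-overlapping parts with the origin at the bottom-left of its bounding rectangle.
Bottom plate: 250 × 22, A = 5 500 mm², y = 11 mm, Ī = 221 833 mm⁴.
Web plate: 10 × 170, A = 1 700 mm², y = 107 mm, Ī = 4 094 167 mm⁴.
Top plate: 150 × 18, A = 2 700 mm², y = 201 mm, Ī = 72 900 mm⁴.
Centroid: ȳ = ΣA·y / ΣA = 79.303 mm.
Transfer each piece to the horizontal centroidal axis using Ī + A·d² with d = y − 79.303:
  bottom plate: d = -68.303 mm → contributes +25 881 005 mm⁴
  web plate: d = 27.697 mm → contributes +5 398 274 mm⁴
  top plate: d = 121.7 mm → contributes +40 060 312 mm⁴
Total I = 71 339 591 mm⁴.
Radius of gyration: k = √(I/A) = √(71 339 591 / 9 900) = 84.888 mm.

k_x ≈ 84.9 mm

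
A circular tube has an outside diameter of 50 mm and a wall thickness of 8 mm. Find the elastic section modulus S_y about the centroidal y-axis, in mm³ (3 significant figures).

Break the section into simple shapes (no overlaps), measuring from the bottom-left corner of the bounding box.
Outer circle: ⌀50, A = 1963.5 mm², x = 25 mm, Ī = 306 796 mm⁴.
Bore (subtracted): ⌀34, A = 907.92 mm², x = 25 mm, Ī = 65 597 mm⁴.
By symmetry the centroid is at mid-width, x̄ = 25 mm.
All pieces are centred on the centroidal y-axis, so I = ΣĪ (holes subtracted) = 241 199 mm⁴.
Extreme fibre distance c = 25 mm; S = I/c = 9 648 mm³.

S_y ≈ 9650 mm³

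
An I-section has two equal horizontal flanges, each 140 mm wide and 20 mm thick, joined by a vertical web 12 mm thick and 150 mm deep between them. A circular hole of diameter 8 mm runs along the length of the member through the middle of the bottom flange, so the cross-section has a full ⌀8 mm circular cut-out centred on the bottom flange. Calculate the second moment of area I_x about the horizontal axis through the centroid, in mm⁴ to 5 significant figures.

I_x ≈ 4.3656 × 10⁷ mm⁴

Decompose the section into non-overlapping parts with the origin at the bottom-left of its bounding rectangle.
Bottom flange: 140 × 20, A = 2 800 mm², y = 10 mm, Ī = 93333.33 mm⁴.
Web: 12 × 150, A = 1 800 mm², y = 95 mm, Ī = 3 375 000 mm⁴.
Top flange: 140 × 20, A = 2 800 mm², y = 180 mm, Ī = 93333.33 mm⁴.
Hole (subtracted): ⌀8, A = 50.26548 mm², y = 10 mm, Ī = 201.0619 mm⁴.
Centroid: ȳ = ΣA·y / ΣA = 95.58132 mm.
Transfer each piece to the horizontal axis through the centroid using Ī + A·d² with d = y − 95.58132:
  bottom flange: d = -85.58132 mm → contributes +20 600 989 mm⁴
  web: d = -0.5813225 mm → contributes +3 375 608 mm⁴
  top flange: d = 84.41868 mm → contributes +20 047 570 mm⁴
  hole: d = -85.58132 mm → contributes −368353.6 mm⁴
Total I = 43 655 814 mm⁴.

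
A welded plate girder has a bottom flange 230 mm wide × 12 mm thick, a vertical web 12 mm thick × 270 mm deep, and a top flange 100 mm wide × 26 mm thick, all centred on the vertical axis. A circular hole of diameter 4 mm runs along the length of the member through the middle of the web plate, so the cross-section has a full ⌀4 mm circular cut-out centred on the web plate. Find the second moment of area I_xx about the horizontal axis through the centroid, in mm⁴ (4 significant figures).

I_xx ≈ 1.317 × 10⁸ mm⁴

Decompose the section into non-overlapping parts with the origin at the bottom-left of its bounding rectangle.
Bottom plate: 230 × 12, A = 2 760 mm², y = 6 mm, Ī = 33 120 mm⁴.
Web plate: 12 × 270, A = 3 240 mm², y = 147 mm, Ī = 19 683 000 mm⁴.
Top plate: 100 × 26, A = 2 600 mm², y = 295 mm, Ī = 146 467 mm⁴.
Hole (subtracted): ⌀4, A = 12.5664 mm², y = 147 mm, Ī = 12.5664 mm⁴.
Centroid: ȳ = ΣA·y / ΣA = 146.492 mm.
Transfer each piece to the horizontal axis through the centroid using Ī + A·d² with d = y − 146.492:
  bottom plate: d = -140.492 mm → contributes +54 510 224 mm⁴
  web plate: d = 0.507719 mm → contributes +19 683 835 mm⁴
  top plate: d = 148.508 mm → contributes +57 488 277 mm⁴
  hole: d = 0.507719 mm → contributes −15.8057 mm⁴
Total I = 131 682 320 mm⁴.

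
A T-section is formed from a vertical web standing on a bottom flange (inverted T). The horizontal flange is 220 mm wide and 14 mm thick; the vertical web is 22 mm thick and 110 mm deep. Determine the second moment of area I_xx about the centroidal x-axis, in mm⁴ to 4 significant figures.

Split into non-overlapping primitives; take the origin at the lower-left of the bounding box.
Flange: 220 × 14, A = 3 080 mm², y = 7 mm, Ī = 50306.7 mm⁴.
Web: 22 × 110, A = 2 420 mm², y = 69 mm, Ī = 2 440 167 mm⁴.
Centroid: ȳ = ΣA·y / ΣA = 34.28 mm.
Transfer each piece to the centroidal x-axis using Ī + A·d² with d = y − 34.28:
  flange: d = -27.28 mm → contributes +2 342 438 mm⁴
  web: d = 34.72 mm → contributes +5 357 424 mm⁴
Total I = 7 699 862 mm⁴.

I_xx ≈ 7.700 × 10⁶ mm⁴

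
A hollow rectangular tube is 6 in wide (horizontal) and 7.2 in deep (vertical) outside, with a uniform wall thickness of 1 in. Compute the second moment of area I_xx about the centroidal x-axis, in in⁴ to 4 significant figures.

Break the section into simple shapes (no overlaps), measuring from the bottom-left corner of the bounding box.
Outer rectangle: 6 × 7.2, A = 43.2 in², y = 3.6 in, Ī = 186.624 in⁴.
Inner void (subtracted): 4 × 5.2, A = 20.8 in², y = 3.6 in, Ī = 46.8693 in⁴.
By symmetry the centroid is at mid-height, ȳ = 3.6 in.
All pieces are centred on the centroidal x-axis, so I = ΣĪ (holes subtracted) = 139.755 in⁴.

I_xx ≈ 139.8 in⁴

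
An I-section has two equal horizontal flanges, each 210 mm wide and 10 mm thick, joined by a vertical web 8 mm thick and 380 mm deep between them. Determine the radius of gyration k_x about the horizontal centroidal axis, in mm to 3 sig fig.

Split into non-overlapping primitives; take the origin at the lower-left of the bounding box.
Bottom flange: 210 × 10, A = 2 100 mm², y = 5 mm, Ī = 17 500 mm⁴.
Web: 8 × 380, A = 3 040 mm², y = 200 mm, Ī = 36 581 333 mm⁴.
Top flange: 210 × 10, A = 2 100 mm², y = 395 mm, Ī = 17 500 mm⁴.
By symmetry the centroid is at mid-height, ȳ = 200 mm.
Transfer each piece to the horizontal centroidal axis using Ī + A·d² with d = y − 200:
  bottom flange: d = -195 mm → contributes +79 870 000 mm⁴
  web: d = 0 mm → contributes +36 581 333 mm⁴
  top flange: d = 195 mm → contributes +79 870 000 mm⁴
Total I = 196 321 333 mm⁴.
Radius of gyration: k = √(I/A) = √(196 321 333 / 7 240) = 164.67 mm.

k_x ≈ 165 mm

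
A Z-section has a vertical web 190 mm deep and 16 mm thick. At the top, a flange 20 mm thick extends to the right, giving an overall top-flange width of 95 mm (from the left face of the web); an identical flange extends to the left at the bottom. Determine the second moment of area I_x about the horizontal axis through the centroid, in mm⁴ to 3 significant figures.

Break the section into simple shapes (no overlaps), measuring from the bottom-left corner of the bounding box.
Web: 16 × 190, A = 3 040 mm², y = 95 mm, Ī = 9 145 333 mm⁴.
Top flange (beyond web): 79 × 20, A = 1 580 mm², y = 180 mm, Ī = 52 667 mm⁴.
Bottom flange (beyond web): 79 × 20, A = 1 580 mm², y = 10 mm, Ī = 52 667 mm⁴.
Centroid: ȳ = ΣA·y / ΣA = 95 mm.
Transfer each piece to the horizontal axis through the centroid using Ī + A·d² with d = y − 95:
  web: d = 0 mm → contributes +9 145 333 mm⁴
  top flange (beyond web): d = 85 mm → contributes +11 468 167 mm⁴
  bottom flange (beyond web): d = -85 mm → contributes +11 468 167 mm⁴
Total I = 32 081 667 mm⁴.

I_x ≈ 3.21 × 10⁷ mm⁴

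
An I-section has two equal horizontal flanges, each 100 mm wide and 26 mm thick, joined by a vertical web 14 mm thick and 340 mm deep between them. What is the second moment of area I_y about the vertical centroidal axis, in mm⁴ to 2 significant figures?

Decompose the section into non-overlapping parts with the origin at the bottom-left of its bounding rectangle.
Bottom flange: 100 × 26, A = 2 600 mm², x = 50 mm, Ī = 2 166 667 mm⁴.
Web: 14 × 340, A = 4 760 mm², x = 50 mm, Ī = 77 747 mm⁴.
Top flange: 100 × 26, A = 2 600 mm², x = 50 mm, Ī = 2 166 667 mm⁴.
By symmetry the centroid is at mid-width, x̄ = 50 mm.
All pieces are centred on the vertical centroidal axis, so I = ΣĪ = 4 411 080 mm⁴.

I_y ≈ 4.4 × 10⁶ mm⁴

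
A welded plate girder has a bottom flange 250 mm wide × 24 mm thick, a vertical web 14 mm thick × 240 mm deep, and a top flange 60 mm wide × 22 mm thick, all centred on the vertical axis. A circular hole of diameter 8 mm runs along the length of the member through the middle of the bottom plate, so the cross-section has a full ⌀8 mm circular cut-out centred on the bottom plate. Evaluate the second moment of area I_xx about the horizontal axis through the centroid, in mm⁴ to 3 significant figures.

I_xx ≈ 1.08 × 10⁸ mm⁴

Break the section into simple shapes (no overlaps), measuring from the bottom-left corner of the bounding box.
Bottom plate: 250 × 24, A = 6 000 mm², y = 12 mm, Ī = 288 000 mm⁴.
Web plate: 14 × 240, A = 3 360 mm², y = 144 mm, Ī = 16 128 000 mm⁴.
Top plate: 60 × 22, A = 1 320 mm², y = 275 mm, Ī = 53 240 mm⁴.
Hole (subtracted): ⌀8, A = 50.265 mm², y = 12 mm, Ī = 201.06 mm⁴.
Centroid: ȳ = ΣA·y / ΣA = 86.384 mm.
Transfer each piece to the horizontal axis through the centroid using Ī + A·d² with d = y − 86.384:
  bottom plate: d = -74.384 mm → contributes +33 485 694 mm⁴
  web plate: d = 57.616 mm → contributes +27 281 947 mm⁴
  top plate: d = 188.62 mm → contributes +47 013 656 mm⁴
  hole: d = -74.384 mm → contributes −278 317 mm⁴
Total I = 107 502 979 mm⁴.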